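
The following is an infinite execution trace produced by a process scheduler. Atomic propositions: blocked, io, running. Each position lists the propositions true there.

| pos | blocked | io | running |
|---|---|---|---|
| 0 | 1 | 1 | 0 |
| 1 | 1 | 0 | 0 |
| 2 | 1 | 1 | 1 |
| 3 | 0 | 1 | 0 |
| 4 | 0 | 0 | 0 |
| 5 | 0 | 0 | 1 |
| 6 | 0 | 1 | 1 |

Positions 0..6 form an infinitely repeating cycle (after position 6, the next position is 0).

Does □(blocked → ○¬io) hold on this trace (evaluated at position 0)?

No

blocked → ○¬io must hold at every position from 0 onward. It fails at position 1, so □(blocked → ○¬io) is false.
Positions where blocked holds: 0, 1, 2.
Check ○¬io at each: 0→ok, 1→fails, 2→fails.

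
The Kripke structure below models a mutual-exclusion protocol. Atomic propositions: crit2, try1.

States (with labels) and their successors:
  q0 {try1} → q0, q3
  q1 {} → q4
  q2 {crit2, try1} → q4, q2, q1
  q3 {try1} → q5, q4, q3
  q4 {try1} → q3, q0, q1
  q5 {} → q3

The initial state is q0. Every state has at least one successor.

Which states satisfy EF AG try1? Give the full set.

none

States satisfying AG try1: ∅.
States satisfying EF AG try1: ∅.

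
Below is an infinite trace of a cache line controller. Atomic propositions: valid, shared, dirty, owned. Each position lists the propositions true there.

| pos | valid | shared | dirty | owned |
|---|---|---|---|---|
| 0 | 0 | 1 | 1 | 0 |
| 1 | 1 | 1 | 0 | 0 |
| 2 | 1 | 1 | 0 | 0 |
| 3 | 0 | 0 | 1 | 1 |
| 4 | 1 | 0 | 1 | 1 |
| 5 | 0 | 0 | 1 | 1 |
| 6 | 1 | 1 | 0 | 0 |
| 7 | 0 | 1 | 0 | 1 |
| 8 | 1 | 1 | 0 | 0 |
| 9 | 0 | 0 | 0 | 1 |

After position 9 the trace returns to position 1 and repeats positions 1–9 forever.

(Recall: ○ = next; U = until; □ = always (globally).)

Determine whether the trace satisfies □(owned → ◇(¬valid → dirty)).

Yes

owned → ◇(¬valid → dirty) holds at every position 0..9, and those are all positions ever visited, so □(owned → ◇(¬valid → dirty)) holds.
Positions where owned holds: 3, 4, 5, 7, 9.
Check ◇(¬valid → dirty) at each: 3→ok, 4→ok, 5→ok, 7→ok, 9→ok.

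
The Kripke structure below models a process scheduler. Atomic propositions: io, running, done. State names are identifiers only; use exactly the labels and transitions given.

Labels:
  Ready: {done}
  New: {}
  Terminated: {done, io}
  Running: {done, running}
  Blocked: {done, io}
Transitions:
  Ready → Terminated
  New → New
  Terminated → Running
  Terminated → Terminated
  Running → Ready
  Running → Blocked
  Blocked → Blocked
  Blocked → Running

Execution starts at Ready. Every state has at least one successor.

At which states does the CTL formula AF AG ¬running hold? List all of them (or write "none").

{New}

States satisfying AG ¬running: {New}.
States satisfying AF AG ¬running: {New}.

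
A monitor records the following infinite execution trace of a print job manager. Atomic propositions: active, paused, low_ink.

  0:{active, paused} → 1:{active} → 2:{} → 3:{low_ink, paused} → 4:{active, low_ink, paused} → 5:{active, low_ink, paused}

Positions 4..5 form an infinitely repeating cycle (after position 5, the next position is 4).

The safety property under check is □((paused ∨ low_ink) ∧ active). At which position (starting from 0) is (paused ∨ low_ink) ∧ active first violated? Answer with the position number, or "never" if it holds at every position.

Check (paused ∨ low_ink) ∧ active at each position in order: 0 ✓.
At position 1 the labels are {active}, so (paused ∨ low_ink) ∧ active is false there. This is the first violation.

1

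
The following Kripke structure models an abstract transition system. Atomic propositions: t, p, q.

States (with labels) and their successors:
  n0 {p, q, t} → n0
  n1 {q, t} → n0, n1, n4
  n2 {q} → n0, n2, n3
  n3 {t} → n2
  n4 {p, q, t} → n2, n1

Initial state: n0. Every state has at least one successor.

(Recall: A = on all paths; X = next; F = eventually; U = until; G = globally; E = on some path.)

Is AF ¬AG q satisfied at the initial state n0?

States satisfying ¬AG q: {n1, n2, n3, n4}.
States satisfying AF ¬AG q: {n1, n2, n3, n4}.
There is a path from n0 along which ¬AG q never holds.
n0 ∉ Sat(AF ¬AG q).

No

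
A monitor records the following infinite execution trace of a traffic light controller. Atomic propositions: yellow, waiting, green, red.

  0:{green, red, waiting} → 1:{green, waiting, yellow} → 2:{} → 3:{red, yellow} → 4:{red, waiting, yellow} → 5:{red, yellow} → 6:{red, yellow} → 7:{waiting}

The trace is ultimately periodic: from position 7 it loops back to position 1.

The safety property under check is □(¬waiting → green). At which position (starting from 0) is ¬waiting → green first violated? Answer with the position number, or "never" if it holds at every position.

Check ¬waiting → green at each position in order: 0 ✓, 1 ✓.
At position 2 the labels are {}, so ¬waiting → green is false there. This is the first violation.

2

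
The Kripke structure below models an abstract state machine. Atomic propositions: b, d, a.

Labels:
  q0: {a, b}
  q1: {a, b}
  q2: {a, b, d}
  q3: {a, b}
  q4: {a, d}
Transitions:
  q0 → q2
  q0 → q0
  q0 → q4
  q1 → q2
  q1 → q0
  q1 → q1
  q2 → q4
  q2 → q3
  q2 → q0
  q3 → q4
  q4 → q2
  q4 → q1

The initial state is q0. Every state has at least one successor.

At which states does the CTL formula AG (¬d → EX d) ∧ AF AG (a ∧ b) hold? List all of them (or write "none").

none

States satisfying ¬d → EX d: {q0, q1, q2, q3, q4}.
States satisfying AG (¬d → EX d): {q0, q1, q2, q3, q4}.
States satisfying AG (a ∧ b): ∅.
States satisfying AF AG (a ∧ b): ∅.
States satisfying AG (¬d → EX d) ∧ AF AG (a ∧ b): ∅.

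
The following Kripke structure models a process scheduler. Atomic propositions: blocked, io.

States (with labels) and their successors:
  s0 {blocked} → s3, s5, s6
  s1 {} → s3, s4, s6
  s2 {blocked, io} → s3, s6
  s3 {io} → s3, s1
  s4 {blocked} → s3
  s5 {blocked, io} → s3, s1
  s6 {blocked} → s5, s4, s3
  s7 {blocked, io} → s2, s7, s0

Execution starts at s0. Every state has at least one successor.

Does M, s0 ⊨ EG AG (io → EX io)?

Holds

States satisfying AG (io → EX io): {s0, s1, s2, s3, s4, s5, s6, s7}.
States satisfying EG AG (io → EX io): {s0, s1, s2, s3, s4, s5, s6, s7}.
s0 ∈ Sat(EG AG (io → EX io)).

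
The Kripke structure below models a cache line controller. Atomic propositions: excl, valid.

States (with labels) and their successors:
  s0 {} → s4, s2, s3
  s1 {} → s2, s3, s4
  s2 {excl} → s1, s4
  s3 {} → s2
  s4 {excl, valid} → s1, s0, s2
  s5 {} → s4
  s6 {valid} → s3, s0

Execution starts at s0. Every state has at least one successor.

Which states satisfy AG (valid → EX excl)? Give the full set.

States satisfying valid → EX excl: {s0, s1, s2, s3, s4, s5}.
States satisfying AG (valid → EX excl): {s0, s1, s2, s3, s4, s5}.

{s0, s1, s2, s3, s4, s5}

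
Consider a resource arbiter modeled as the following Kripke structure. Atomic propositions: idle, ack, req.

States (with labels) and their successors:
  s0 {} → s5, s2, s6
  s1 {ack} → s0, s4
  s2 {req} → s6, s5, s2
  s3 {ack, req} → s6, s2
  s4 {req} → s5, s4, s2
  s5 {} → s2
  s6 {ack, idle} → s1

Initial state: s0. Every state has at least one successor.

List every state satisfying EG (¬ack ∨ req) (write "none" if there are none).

States satisfying ¬ack ∨ req: {s0, s2, s3, s4, s5}.
States satisfying EG (¬ack ∨ req): {s0, s2, s3, s4, s5}.

{s0, s2, s3, s4, s5}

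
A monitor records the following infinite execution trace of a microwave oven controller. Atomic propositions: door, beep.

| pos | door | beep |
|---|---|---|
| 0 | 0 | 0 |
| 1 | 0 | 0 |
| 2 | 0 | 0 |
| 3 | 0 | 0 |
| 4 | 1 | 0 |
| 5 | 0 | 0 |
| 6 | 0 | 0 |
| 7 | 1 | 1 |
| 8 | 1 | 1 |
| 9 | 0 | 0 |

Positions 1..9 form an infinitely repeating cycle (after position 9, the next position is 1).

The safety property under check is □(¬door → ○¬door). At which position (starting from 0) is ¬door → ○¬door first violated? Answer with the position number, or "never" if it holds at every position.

Check ¬door → ○¬door at each position in order: 0 ✓, 1 ✓, 2 ✓.
At position 3 the labels are {} and the next position 4 has {door}, so ¬door → ○¬door is false there. This is the first violation.

3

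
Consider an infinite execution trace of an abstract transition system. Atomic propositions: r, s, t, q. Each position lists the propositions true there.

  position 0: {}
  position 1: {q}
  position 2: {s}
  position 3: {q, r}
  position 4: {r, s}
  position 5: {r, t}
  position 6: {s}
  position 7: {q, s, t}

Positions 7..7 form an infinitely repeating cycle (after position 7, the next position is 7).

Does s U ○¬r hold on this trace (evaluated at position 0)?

Satisfied

Walking from position 0: ○¬r first holds at position 0, and s holds at every earlier position along the way, so s U ○¬r holds.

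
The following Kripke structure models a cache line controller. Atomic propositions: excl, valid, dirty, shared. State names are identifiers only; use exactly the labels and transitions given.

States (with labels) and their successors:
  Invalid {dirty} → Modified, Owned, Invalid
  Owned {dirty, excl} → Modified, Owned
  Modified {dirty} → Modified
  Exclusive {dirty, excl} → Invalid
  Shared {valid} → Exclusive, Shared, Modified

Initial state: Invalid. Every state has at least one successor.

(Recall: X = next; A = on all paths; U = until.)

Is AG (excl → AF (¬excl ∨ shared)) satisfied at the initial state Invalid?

States satisfying excl → AF (¬excl ∨ shared): {Invalid, Modified, Exclusive, Shared}.
States satisfying AG (excl → AF (¬excl ∨ shared)): {Modified}.
Owned is reachable from Invalid and violates excl → AF (¬excl ∨ shared), so AG fails at Invalid.
Invalid ∉ Sat(AG (excl → AF (¬excl ∨ shared))).

Violated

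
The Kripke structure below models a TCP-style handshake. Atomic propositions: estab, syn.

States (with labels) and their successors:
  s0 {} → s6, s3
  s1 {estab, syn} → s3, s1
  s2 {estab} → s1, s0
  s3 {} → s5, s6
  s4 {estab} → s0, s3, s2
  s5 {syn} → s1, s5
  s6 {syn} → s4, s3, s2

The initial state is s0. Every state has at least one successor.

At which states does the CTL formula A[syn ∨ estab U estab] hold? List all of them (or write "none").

States satisfying syn ∨ estab: {s1, s2, s4, s5, s6}.
States satisfying estab: {s1, s2, s4}.
States satisfying A[syn ∨ estab U estab]: {s1, s2, s4}.

{s1, s2, s4}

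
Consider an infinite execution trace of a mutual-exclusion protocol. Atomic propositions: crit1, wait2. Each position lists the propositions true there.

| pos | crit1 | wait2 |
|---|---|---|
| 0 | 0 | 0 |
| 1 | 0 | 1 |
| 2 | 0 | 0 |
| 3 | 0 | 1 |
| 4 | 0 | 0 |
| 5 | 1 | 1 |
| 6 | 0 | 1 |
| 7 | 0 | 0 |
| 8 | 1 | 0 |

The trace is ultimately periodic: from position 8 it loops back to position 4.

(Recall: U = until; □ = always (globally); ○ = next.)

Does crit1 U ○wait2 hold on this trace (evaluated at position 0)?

Walking from position 0: ○wait2 first holds at position 0, and crit1 holds at every earlier position along the way, so crit1 U ○wait2 holds.

Holds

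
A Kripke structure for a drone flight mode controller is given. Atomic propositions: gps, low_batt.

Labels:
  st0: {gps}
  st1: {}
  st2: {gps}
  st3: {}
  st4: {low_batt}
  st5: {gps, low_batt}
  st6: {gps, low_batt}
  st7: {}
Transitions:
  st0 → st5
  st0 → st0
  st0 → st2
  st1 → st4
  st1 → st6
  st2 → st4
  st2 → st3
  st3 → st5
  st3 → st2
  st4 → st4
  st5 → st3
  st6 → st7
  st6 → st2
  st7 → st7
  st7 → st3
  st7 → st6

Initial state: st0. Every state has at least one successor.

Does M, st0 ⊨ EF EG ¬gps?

States satisfying EG ¬gps: {st1, st4, st7}.
States satisfying EF EG ¬gps: {st0, st1, st2, st3, st4, st5, st6, st7}.
Some path from st0 reaches a state where EG ¬gps holds.
st0 ∈ Sat(EF EG ¬gps).

Satisfied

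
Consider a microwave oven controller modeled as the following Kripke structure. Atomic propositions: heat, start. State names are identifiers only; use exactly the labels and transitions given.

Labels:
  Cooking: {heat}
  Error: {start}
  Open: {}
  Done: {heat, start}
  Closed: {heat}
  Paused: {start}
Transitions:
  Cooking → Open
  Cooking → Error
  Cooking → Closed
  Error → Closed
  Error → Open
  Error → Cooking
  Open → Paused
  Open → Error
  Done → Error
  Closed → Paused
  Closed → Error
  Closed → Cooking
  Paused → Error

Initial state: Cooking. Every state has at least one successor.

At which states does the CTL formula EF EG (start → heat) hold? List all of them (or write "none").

{Cooking, Error, Open, Done, Closed, Paused}

States satisfying EG (start → heat): {Cooking, Closed}.
States satisfying EF EG (start → heat): {Cooking, Error, Open, Done, Closed, Paused}.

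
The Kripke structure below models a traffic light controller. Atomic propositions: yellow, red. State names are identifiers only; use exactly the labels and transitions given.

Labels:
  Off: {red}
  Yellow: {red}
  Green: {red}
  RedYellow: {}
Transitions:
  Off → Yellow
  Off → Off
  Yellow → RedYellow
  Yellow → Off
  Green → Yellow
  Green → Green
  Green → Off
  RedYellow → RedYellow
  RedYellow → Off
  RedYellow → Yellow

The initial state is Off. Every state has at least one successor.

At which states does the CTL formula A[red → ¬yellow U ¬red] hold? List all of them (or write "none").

{RedYellow}

States satisfying red → ¬yellow: {Off, Yellow, Green, RedYellow}.
States satisfying ¬red: {RedYellow}.
States satisfying A[red → ¬yellow U ¬red]: {RedYellow}.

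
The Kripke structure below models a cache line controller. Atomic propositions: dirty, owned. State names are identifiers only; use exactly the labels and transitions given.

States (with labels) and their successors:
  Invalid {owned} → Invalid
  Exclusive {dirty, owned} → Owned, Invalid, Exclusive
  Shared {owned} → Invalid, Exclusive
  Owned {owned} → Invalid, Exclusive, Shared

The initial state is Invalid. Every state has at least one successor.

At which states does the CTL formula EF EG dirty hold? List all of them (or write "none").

{Exclusive, Shared, Owned}

States satisfying EG dirty: {Exclusive}.
States satisfying EF EG dirty: {Exclusive, Shared, Owned}.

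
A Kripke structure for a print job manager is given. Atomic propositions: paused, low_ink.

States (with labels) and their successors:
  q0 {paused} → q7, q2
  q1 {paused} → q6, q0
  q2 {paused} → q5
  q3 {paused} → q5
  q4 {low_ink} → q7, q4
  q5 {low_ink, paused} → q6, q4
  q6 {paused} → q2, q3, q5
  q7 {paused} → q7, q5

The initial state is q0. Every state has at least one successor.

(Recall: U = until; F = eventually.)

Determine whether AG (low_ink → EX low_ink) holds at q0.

Holds

States satisfying low_ink → EX low_ink: {q0, q1, q2, q3, q4, q5, q6, q7}.
States satisfying AG (low_ink → EX low_ink): {q0, q1, q2, q3, q4, q5, q6, q7}.
Every state reachable from q0 satisfies low_ink → EX low_ink.
q0 ∈ Sat(AG (low_ink → EX low_ink)).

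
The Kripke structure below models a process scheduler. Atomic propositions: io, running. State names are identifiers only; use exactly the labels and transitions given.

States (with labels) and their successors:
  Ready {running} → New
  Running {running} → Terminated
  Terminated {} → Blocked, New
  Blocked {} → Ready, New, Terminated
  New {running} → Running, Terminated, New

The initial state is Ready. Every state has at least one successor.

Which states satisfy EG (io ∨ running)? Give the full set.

{Ready, New}

States satisfying io ∨ running: {Ready, Running, New}.
States satisfying EG (io ∨ running): {Ready, New}.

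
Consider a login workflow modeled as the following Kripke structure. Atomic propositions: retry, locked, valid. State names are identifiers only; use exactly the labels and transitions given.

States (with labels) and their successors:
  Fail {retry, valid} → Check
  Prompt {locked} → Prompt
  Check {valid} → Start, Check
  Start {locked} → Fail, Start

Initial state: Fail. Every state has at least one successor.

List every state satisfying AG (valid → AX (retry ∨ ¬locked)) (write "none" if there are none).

States satisfying valid → AX (retry ∨ ¬locked): {Fail, Prompt, Start}.
States satisfying AG (valid → AX (retry ∨ ¬locked)): {Prompt}.

{Prompt}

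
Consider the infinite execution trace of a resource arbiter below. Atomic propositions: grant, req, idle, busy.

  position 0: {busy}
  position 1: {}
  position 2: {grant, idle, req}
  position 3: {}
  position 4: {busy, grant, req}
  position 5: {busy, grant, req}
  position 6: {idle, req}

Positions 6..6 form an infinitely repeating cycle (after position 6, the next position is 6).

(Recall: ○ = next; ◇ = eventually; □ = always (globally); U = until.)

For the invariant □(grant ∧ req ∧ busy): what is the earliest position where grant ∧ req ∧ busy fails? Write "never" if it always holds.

0

At position 0 the labels are {busy}, so grant ∧ req ∧ busy is false there. This is the first violation.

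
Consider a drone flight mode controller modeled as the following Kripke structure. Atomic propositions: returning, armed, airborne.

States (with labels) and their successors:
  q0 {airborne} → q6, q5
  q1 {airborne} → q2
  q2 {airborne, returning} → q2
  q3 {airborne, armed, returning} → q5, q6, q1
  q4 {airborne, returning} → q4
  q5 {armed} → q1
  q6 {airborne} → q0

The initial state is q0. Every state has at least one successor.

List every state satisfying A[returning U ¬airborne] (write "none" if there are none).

{q5}

States satisfying returning: {q2, q3, q4}.
States satisfying ¬airborne: {q5}.
States satisfying A[returning U ¬airborne]: {q5}.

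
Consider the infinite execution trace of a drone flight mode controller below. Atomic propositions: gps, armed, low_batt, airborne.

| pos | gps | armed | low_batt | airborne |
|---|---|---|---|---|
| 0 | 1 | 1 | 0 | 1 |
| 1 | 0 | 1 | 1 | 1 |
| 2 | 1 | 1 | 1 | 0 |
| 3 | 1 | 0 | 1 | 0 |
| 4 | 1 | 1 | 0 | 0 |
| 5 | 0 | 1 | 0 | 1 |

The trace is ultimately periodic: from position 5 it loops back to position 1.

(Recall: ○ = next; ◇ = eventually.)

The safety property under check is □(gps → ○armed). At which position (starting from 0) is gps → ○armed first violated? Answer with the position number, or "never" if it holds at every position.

Check gps → ○armed at each position in order: 0 ✓, 1 ✓.
At position 2 the labels are {armed, gps, low_batt} and the next position 3 has {gps, low_batt}, so gps → ○armed is false there. This is the first violation.

2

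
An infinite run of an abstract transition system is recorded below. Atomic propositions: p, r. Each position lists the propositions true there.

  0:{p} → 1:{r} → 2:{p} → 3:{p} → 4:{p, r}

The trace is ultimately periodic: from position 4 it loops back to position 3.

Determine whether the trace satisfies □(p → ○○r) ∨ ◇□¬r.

Violated

p → ○○r must hold at every position from 0 onward. It fails at position 0, so □(p → ○○r) is false.
Positions where p holds: 0, 2, 3, 4.
Check ○○r at each: 0→fails, 2→ok, 3→fails, 4→ok.
□¬r is false at every position 0..4, so it never becomes true and ◇□¬r fails.
At position 0: □(p → ○○r) is false; ◇□¬r is false; so □(p → ○○r) ∨ ◇□¬r is false.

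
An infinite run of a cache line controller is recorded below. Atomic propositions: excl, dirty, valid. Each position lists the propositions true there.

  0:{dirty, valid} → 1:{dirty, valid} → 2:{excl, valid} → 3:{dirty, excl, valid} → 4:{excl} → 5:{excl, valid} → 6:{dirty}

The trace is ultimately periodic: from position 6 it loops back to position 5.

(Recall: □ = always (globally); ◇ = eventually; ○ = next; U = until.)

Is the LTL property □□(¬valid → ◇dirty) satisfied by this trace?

□(¬valid → ◇dirty) holds at every position 0..6, and those are all positions ever visited, so □□(¬valid → ◇dirty) holds.

Holds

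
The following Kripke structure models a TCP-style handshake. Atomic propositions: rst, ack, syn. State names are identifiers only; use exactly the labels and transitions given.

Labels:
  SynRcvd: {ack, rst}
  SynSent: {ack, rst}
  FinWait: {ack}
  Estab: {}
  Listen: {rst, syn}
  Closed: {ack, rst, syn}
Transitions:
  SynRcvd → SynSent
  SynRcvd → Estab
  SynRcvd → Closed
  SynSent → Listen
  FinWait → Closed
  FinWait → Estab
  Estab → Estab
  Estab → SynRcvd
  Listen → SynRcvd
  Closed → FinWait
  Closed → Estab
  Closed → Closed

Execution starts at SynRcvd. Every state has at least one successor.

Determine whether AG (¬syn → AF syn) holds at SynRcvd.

No

States satisfying ¬syn → AF syn: {SynSent, Listen, Closed}.
States satisfying AG (¬syn → AF syn): ∅.
Estab is reachable from SynRcvd and violates ¬syn → AF syn, so AG fails at SynRcvd.
SynRcvd ∉ Sat(AG (¬syn → AF syn)).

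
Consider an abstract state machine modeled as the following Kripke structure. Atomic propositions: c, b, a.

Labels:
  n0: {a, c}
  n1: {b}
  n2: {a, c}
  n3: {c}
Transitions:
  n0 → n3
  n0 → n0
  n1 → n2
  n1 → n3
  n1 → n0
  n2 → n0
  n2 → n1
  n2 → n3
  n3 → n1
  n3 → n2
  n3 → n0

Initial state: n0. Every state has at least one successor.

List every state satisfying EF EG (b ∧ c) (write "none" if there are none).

none

States satisfying EG (b ∧ c): ∅.
States satisfying EF EG (b ∧ c): ∅.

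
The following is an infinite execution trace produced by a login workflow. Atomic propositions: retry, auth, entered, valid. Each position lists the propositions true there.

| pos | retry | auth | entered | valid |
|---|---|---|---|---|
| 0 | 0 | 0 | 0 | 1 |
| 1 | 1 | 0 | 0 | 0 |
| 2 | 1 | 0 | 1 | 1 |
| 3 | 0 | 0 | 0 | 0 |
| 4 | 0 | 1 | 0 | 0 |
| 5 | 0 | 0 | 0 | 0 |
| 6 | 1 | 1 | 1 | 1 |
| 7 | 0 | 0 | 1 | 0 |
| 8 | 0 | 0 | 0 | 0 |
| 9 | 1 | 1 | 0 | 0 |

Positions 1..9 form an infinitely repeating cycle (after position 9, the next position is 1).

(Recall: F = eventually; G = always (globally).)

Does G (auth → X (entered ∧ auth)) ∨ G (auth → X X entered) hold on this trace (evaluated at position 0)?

auth → X (entered ∧ auth) must hold at every position from 0 onward. It fails at position 4, so G (auth → X (entered ∧ auth)) is false.
Positions where auth holds: 4, 6, 9.
Check X (entered ∧ auth) at each: 4→fails, 6→fails, 9→fails.
auth → X X entered must hold at every position from 0 onward. It fails at position 6, so G (auth → X X entered) is false.
Positions where auth holds: 4, 6, 9.
Check X X entered at each: 4→ok, 6→fails, 9→ok.
At position 0: G (auth → X (entered ∧ auth)) is false; G (auth → X X entered) is false; so G (auth → X (entered ∧ auth)) ∨ G (auth → X X entered) is false.

Violated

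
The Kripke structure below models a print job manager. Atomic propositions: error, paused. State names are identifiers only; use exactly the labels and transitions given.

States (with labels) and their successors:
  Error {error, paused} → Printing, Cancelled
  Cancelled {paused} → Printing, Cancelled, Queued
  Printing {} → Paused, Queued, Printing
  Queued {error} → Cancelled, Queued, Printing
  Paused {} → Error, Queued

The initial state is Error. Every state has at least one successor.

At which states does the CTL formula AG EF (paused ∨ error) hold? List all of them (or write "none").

{Error, Cancelled, Printing, Queued, Paused}

States satisfying EF (paused ∨ error): {Error, Cancelled, Printing, Queued, Paused}.
States satisfying AG EF (paused ∨ error): {Error, Cancelled, Printing, Queued, Paused}.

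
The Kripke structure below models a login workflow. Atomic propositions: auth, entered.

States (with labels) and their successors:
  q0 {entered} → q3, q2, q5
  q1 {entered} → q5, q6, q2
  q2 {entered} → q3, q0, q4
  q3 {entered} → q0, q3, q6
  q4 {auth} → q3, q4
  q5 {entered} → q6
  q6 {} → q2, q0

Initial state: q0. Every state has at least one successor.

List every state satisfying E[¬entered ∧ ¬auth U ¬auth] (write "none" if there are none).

{q0, q1, q2, q3, q5, q6}

States satisfying ¬entered ∧ ¬auth: {q6}.
States satisfying ¬auth: {q0, q1, q2, q3, q5, q6}.
States satisfying E[¬entered ∧ ¬auth U ¬auth]: {q0, q1, q2, q3, q5, q6}.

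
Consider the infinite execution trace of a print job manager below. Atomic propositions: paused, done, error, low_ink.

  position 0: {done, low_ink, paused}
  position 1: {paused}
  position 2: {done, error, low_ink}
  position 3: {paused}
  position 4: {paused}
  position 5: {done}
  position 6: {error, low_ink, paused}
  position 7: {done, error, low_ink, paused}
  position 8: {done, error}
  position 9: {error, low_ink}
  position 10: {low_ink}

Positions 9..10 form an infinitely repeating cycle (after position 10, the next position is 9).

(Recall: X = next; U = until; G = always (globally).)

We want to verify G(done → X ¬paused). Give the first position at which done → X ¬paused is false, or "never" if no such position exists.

At position 0 the labels are {done, low_ink, paused} and the next position 1 has {paused}, so done → X ¬paused is false there. This is the first violation.

0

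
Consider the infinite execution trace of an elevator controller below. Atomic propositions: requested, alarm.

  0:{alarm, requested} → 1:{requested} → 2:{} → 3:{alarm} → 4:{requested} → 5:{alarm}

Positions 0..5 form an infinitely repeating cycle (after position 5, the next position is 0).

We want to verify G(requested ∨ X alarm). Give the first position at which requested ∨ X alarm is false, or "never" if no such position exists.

Check requested ∨ X alarm at each position in order: 0 ✓, 1 ✓, 2 ✓.
At position 3 the labels are {alarm} and the next position 4 has {requested}, so requested ∨ X alarm is false there. This is the first violation.

3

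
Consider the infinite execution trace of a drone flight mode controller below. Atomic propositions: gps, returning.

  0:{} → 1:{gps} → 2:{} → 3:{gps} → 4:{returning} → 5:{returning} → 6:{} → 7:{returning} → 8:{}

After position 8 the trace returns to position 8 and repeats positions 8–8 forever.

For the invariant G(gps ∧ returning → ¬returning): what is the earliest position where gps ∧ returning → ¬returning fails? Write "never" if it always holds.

never

gps ∧ returning → ¬returning holds at every position 0..8, and those are all the positions the trace ever visits, so the invariant G(gps ∧ returning → ¬returning) is never violated.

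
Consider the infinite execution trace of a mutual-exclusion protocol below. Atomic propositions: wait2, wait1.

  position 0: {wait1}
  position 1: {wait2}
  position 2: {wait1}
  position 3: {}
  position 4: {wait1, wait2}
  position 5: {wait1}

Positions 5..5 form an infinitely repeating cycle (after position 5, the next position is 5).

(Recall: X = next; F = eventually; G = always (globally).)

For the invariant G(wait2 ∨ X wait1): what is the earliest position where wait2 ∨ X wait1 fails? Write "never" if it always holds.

At position 0 the labels are {wait1} and the next position 1 has {wait2}, so wait2 ∨ X wait1 is false there. This is the first violation.

0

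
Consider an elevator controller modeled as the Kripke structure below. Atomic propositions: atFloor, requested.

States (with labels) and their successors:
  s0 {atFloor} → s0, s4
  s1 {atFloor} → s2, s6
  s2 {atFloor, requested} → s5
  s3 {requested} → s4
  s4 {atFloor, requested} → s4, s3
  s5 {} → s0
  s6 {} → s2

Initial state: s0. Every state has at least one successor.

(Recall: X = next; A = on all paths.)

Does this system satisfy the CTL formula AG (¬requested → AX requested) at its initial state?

States satisfying ¬requested → AX requested: {s2, s3, s4, s6}.
States satisfying AG (¬requested → AX requested): {s3, s4}.
s0 is reachable from s0 and violates ¬requested → AX requested, so AG fails at s0.
s0 ∉ Sat(AG (¬requested → AX requested)).

Violated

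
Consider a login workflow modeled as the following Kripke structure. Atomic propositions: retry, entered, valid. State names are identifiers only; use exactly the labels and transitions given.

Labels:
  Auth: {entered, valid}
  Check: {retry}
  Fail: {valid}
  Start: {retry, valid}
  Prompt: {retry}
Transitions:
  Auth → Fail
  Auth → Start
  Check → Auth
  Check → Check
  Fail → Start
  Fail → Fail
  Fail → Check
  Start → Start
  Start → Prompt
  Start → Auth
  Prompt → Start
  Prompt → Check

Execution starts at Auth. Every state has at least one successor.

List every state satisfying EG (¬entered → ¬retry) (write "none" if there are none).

{Auth, Fail}

States satisfying ¬entered → ¬retry: {Auth, Fail}.
States satisfying EG (¬entered → ¬retry): {Auth, Fail}.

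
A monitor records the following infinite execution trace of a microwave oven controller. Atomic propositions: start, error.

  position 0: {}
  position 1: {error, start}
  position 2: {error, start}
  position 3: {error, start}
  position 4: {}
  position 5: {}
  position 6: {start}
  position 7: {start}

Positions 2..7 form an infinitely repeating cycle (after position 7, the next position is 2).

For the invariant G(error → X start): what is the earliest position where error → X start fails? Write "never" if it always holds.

3

Check error → X start at each position in order: 0 ✓, 1 ✓, 2 ✓.
At position 3 the labels are {error, start} and the next position 4 has {}, so error → X start is false there. This is the first violation.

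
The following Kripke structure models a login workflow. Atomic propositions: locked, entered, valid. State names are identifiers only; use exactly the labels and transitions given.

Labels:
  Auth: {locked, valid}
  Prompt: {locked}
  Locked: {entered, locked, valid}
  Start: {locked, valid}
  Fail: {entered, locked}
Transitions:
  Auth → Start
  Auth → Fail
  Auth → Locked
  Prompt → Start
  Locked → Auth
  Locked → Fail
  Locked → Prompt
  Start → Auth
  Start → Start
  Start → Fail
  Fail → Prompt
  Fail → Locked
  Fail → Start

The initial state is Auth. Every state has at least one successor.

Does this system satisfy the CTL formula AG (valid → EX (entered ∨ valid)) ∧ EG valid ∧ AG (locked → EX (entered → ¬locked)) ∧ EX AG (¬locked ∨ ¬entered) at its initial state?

Does not hold

States satisfying valid → EX (entered ∨ valid): {Auth, Prompt, Locked, Start, Fail}.
States satisfying AG (valid → EX (entered ∨ valid)): {Auth, Prompt, Locked, Start, Fail}.
States satisfying valid: {Auth, Locked, Start}.
States satisfying EG valid: {Auth, Locked, Start}.
States satisfying AG (valid → EX (entered ∨ valid)) ∧ EG valid: {Auth, Locked, Start}.
States satisfying locked → EX (entered → ¬locked): {Auth, Prompt, Locked, Start, Fail}.
States satisfying AG (locked → EX (entered → ¬locked)): {Auth, Prompt, Locked, Start, Fail}.
States satisfying AG (¬locked ∨ ¬entered): ∅.
States satisfying EX AG (¬locked ∨ ¬entered): ∅.
States satisfying AG (valid → EX (entered ∨ valid)) ∧ EG valid ∧ AG (locked → EX (entered → ¬locked)) ∧ EX AG (¬locked ∨ ¬entered): ∅.
Auth ∉ Sat(AG (valid → EX (entered ∨ valid)) ∧ EG valid ∧ AG (locked → EX (entered → ¬locked)) ∧ EX AG (¬locked ∨ ¬entered)).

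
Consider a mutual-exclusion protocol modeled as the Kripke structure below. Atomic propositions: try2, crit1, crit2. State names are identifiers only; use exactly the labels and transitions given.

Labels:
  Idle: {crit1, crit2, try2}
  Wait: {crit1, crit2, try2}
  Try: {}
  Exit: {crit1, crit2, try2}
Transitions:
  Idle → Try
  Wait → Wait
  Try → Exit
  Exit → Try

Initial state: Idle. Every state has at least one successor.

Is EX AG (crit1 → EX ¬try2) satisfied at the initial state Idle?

States satisfying AG (crit1 → EX ¬try2): {Idle, Try, Exit}.
States satisfying EX AG (crit1 → EX ¬try2): {Idle, Try, Exit}.
Idle ∈ Sat(EX AG (crit1 → EX ¬try2)).

Satisfied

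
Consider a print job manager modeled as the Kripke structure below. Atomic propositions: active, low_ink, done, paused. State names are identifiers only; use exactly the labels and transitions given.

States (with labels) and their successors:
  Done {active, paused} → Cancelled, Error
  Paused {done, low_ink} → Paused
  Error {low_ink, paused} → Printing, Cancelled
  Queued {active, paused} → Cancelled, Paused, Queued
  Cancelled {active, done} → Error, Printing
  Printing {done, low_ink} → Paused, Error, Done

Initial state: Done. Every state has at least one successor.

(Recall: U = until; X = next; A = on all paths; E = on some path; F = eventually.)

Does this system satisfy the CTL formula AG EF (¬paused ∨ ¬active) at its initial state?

States satisfying EF (¬paused ∨ ¬active): {Done, Paused, Error, Queued, Cancelled, Printing}.
States satisfying AG EF (¬paused ∨ ¬active): {Done, Paused, Error, Queued, Cancelled, Printing}.
Every state reachable from Done satisfies EF (¬paused ∨ ¬active).
Done ∈ Sat(AG EF (¬paused ∨ ¬active)).

Holds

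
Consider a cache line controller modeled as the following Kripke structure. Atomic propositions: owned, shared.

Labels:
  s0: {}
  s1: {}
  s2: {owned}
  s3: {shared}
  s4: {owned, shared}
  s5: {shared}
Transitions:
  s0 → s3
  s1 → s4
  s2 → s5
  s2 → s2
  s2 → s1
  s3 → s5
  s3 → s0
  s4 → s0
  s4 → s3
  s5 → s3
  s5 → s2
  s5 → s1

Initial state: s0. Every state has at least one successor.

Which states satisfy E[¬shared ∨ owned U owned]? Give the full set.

States satisfying ¬shared ∨ owned: {s0, s1, s2, s4}.
States satisfying owned: {s2, s4}.
States satisfying E[¬shared ∨ owned U owned]: {s1, s2, s4}.

{s1, s2, s4}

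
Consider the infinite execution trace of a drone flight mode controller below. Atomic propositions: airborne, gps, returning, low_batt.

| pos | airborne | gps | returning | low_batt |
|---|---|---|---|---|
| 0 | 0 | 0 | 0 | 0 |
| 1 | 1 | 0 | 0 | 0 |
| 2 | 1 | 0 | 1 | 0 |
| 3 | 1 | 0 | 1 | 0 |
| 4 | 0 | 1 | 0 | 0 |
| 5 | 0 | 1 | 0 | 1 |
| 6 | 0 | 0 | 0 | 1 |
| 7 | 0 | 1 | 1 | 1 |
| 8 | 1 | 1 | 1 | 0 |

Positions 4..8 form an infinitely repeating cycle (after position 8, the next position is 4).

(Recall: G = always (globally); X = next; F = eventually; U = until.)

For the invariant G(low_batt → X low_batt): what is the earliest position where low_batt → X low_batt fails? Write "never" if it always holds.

7

Check low_batt → X low_batt at each position in order: 0 ✓, 1 ✓, 2 ✓, 3 ✓, 4 ✓, 5 ✓, 6 ✓.
At position 7 the labels are {gps, low_batt, returning} and the next position 8 has {airborne, gps, returning}, so low_batt → X low_batt is false there. This is the first violation.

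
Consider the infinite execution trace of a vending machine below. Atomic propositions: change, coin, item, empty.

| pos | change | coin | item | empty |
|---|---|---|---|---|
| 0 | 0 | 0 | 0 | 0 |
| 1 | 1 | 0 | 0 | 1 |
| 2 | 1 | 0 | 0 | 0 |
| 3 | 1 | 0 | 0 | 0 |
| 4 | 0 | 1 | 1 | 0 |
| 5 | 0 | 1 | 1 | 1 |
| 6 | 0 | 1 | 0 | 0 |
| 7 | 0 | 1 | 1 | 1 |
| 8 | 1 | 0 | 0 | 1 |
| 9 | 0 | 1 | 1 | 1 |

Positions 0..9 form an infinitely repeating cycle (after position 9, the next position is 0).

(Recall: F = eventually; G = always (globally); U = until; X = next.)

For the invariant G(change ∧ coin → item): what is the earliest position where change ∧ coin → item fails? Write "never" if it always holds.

change ∧ coin → item holds at every position 0..9, and those are all the positions the trace ever visits, so the invariant G(change ∧ coin → item) is never violated.

never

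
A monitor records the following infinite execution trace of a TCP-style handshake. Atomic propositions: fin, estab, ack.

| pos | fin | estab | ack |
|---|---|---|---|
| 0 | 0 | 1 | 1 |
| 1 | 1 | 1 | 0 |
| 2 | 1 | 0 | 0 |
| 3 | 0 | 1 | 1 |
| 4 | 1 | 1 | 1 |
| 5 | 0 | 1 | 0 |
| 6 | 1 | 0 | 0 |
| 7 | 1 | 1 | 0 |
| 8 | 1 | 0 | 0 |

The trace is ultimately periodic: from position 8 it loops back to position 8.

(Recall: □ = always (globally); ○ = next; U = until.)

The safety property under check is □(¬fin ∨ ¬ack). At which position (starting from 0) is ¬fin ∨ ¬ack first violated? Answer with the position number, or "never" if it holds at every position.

Check ¬fin ∨ ¬ack at each position in order: 0 ✓, 1 ✓, 2 ✓, 3 ✓.
At position 4 the labels are {ack, estab, fin}, so ¬fin ∨ ¬ack is false there. This is the first violation.

4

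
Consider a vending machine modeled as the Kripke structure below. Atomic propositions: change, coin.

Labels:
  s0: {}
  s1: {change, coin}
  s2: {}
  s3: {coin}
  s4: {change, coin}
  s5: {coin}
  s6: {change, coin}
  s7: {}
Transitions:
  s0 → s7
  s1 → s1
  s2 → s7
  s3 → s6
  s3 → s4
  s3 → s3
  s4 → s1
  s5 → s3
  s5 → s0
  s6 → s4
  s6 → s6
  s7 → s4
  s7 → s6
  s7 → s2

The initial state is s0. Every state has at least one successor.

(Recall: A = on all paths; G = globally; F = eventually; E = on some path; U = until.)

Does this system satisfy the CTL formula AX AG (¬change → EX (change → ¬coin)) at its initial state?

Yes

States satisfying AG (¬change → EX (change → ¬coin)): {s0, s1, s2, s3, s4, s5, s6, s7}.
States satisfying AX AG (¬change → EX (change → ¬coin)): {s0, s1, s2, s3, s4, s5, s6, s7}.
s0 ∈ Sat(AX AG (¬change → EX (change → ¬coin))).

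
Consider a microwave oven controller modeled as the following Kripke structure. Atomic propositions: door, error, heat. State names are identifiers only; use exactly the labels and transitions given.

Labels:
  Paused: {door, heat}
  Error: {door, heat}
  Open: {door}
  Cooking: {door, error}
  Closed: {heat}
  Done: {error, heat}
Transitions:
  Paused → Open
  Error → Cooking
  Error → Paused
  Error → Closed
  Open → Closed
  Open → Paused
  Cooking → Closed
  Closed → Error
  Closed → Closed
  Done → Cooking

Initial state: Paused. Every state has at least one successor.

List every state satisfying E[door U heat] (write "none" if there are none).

States satisfying door: {Paused, Error, Open, Cooking}.
States satisfying heat: {Paused, Error, Closed, Done}.
States satisfying E[door U heat]: {Paused, Error, Open, Cooking, Closed, Done}.

{Paused, Error, Open, Cooking, Closed, Done}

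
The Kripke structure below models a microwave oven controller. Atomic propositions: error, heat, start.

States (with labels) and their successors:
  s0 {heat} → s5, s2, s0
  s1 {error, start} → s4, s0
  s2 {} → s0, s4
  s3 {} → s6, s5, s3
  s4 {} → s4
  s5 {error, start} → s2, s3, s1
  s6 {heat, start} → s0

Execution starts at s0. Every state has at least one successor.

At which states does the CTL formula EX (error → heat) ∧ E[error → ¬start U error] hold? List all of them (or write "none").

{s0, s1, s2, s3, s5, s6}

States satisfying error → heat: {s0, s2, s3, s4, s6}.
States satisfying EX (error → heat): {s0, s1, s2, s3, s4, s5, s6}.
States satisfying error → ¬start: {s0, s2, s3, s4, s6}.
States satisfying error: {s1, s5}.
States satisfying E[error → ¬start U error]: {s0, s1, s2, s3, s5, s6}.
States satisfying EX (error → heat) ∧ E[error → ¬start U error]: {s0, s1, s2, s3, s5, s6}.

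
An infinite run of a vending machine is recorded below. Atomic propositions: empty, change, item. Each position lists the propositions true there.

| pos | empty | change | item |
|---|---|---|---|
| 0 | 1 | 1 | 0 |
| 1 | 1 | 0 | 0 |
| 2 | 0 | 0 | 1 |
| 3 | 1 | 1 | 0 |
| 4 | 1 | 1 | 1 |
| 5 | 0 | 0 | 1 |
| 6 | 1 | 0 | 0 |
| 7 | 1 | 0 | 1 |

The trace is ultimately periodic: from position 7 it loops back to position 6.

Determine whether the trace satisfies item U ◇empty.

Satisfied

Walking from position 0: ◇empty first holds at position 0, and item holds at every earlier position along the way, so item U ◇empty holds.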